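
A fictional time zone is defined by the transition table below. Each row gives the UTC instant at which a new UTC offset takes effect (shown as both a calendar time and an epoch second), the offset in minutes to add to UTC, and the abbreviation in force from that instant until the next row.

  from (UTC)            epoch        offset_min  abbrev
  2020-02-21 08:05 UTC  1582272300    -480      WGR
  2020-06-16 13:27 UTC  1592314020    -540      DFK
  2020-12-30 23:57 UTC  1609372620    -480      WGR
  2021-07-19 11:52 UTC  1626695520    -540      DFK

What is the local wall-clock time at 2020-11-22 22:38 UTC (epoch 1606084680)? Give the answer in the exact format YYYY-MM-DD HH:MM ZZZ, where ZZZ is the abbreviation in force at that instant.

2020-11-22 13:38 DFK

Query: 2020-11-22 22:38 UTC
Rule 2/4 (DFK, -09:00): 2020-06-16 13:27 UTC ≤ query < 2020-12-30 23:57 UTC
22·60 + 38 - 540 = 818 min
818 = 0·1440 + 818; 818 = 13·60 + 38 → 13:38, same day
→ 2020-11-22 13:38 DFK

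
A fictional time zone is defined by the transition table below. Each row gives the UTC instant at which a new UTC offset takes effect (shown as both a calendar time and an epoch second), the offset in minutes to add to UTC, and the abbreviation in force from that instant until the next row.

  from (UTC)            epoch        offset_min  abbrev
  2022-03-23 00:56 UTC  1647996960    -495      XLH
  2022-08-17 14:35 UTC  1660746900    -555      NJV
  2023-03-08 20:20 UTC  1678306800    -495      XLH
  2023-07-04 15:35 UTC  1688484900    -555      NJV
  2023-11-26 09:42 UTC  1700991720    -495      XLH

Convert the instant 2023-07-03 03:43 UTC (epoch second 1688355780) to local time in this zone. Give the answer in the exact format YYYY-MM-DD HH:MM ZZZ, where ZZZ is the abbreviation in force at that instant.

2023-07-02 19:28 XLH

Query: 2023-07-03 03:43 UTC
Rule 3/5 (XLH, -08:15): 2023-03-08 20:20 UTC ≤ query < 2023-07-04 15:35 UTC
3·60 + 43 - 495 = -272 min
-272 = -1·1440 + 1168; 1168 = 19·60 + 28 → 19:28, 2023-07-03 - 1 day = 2023-07-02
→ 2023-07-02 19:28 XLH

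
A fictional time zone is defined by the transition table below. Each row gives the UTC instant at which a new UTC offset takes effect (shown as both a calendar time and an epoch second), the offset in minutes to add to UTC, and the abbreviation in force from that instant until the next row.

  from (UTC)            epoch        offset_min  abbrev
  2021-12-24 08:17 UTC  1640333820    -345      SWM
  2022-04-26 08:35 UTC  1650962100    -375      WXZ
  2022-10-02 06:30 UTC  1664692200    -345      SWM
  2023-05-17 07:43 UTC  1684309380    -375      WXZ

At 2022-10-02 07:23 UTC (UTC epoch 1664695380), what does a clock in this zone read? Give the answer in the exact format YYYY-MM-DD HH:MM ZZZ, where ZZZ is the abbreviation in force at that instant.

Query: 2022-10-02 07:23 UTC
Rule 3/4 (SWM, -05:45): 2022-10-02 06:30 UTC ≤ query < 2023-05-17 07:43 UTC
7·60 + 23 - 345 = 98 min
98 = 0·1440 + 98; 98 = 1·60 + 38 → 01:38, same day
→ 2022-10-02 01:38 SWM

2022-10-02 01:38 SWM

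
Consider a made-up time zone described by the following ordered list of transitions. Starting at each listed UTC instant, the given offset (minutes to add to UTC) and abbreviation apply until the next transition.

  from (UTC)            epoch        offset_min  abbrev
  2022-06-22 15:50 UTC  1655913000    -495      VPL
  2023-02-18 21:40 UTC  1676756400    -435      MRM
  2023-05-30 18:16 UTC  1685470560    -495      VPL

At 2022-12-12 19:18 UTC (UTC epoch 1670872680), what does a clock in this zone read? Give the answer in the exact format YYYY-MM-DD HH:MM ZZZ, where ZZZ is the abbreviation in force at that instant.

Query: 2022-12-12 19:18 UTC
Rule 1/3 (VPL, -08:15): 2022-06-22 15:50 UTC ≤ query < 2023-02-18 21:40 UTC
19·60 + 18 - 495 = 663 min
663 = 0·1440 + 663; 663 = 11·60 + 3 → 11:03, same day
→ 2022-12-12 11:03 VPL

2022-12-12 11:03 VPL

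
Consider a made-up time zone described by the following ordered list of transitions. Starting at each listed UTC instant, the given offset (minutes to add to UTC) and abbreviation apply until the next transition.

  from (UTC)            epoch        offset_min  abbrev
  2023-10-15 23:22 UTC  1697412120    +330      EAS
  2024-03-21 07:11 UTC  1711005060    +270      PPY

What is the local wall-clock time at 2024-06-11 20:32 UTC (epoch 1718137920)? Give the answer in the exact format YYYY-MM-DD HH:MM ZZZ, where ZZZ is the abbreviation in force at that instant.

Query: 2024-06-11 20:32 UTC
Rule 2/2 (PPY, +04:30): 2024-03-21 07:11 UTC ≤ query < +∞
20·60 + 32 + 270 = 1502 min
1502 = 1·1440 + 62; 62 = 1·60 + 2 → 01:02, 2024-06-11 + 1 day = 2024-06-12
→ 2024-06-12 01:02 PPY

2024-06-12 01:02 PPY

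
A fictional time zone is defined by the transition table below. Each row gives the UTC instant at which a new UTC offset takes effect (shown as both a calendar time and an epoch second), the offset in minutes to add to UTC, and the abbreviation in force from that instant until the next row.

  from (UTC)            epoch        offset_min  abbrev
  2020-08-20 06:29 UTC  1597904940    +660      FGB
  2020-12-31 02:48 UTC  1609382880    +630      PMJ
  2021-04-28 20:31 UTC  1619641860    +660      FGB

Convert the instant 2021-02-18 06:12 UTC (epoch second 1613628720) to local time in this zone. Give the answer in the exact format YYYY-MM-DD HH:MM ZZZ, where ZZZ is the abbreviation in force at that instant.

Query: 2021-02-18 06:12 UTC
Rule 2/3 (PMJ, +10:30): 2020-12-31 02:48 UTC ≤ query < 2021-04-28 20:31 UTC
6·60 + 12 + 630 = 1002 min
1002 = 0·1440 + 1002; 1002 = 16·60 + 42 → 16:42, same day
→ 2021-02-18 16:42 PMJ

2021-02-18 16:42 PMJ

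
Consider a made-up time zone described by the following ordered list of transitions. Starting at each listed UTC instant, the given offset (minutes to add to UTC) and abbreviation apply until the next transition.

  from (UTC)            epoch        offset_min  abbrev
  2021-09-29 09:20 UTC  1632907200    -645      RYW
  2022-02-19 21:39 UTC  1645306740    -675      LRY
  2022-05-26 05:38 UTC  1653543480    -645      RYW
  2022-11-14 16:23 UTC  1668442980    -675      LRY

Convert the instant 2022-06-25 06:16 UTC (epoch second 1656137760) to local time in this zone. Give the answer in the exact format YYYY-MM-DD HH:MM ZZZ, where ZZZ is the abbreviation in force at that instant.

2022-06-24 19:31 RYW

Query: 2022-06-25 06:16 UTC
Rule 3/4 (RYW, -10:45): 2022-05-26 05:38 UTC ≤ query < 2022-11-14 16:23 UTC
6·60 + 16 - 645 = -269 min
-269 = -1·1440 + 1171; 1171 = 19·60 + 31 → 19:31, 2022-06-25 - 1 day = 2022-06-24
→ 2022-06-24 19:31 RYW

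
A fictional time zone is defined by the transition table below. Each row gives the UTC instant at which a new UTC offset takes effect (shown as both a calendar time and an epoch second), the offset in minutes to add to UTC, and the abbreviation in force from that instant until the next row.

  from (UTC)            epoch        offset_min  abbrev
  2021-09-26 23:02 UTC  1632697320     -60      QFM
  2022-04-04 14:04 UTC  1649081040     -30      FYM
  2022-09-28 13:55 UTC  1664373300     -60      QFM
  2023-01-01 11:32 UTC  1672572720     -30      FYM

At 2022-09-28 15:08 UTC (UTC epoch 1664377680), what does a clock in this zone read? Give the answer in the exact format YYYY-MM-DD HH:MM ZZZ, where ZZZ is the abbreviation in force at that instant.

2022-09-28 14:08 QFM

Query: 2022-09-28 15:08 UTC
Rule 3/4 (QFM, -01:00): 2022-09-28 13:55 UTC ≤ query < 2023-01-01 11:32 UTC
15·60 + 8 - 60 = 848 min
848 = 0·1440 + 848; 848 = 14·60 + 8 → 14:08, same day
→ 2022-09-28 14:08 QFM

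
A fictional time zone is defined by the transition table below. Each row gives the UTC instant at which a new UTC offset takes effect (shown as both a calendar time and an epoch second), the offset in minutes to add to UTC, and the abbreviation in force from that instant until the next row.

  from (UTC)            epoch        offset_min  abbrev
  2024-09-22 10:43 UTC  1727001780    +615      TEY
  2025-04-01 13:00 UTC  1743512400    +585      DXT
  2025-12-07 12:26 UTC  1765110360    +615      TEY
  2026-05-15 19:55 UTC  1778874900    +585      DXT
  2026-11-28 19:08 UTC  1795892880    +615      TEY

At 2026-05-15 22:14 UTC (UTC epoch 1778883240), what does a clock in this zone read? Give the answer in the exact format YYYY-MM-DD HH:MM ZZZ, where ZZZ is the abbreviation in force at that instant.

Query: 2026-05-15 22:14 UTC
Rule 4/5 (DXT, +09:45): 2026-05-15 19:55 UTC ≤ query < 2026-11-28 19:08 UTC
22·60 + 14 + 585 = 1919 min
1919 = 1·1440 + 479; 479 = 7·60 + 59 → 07:59, 2026-05-15 + 1 day = 2026-05-16
→ 2026-05-16 07:59 DXT

2026-05-16 07:59 DXT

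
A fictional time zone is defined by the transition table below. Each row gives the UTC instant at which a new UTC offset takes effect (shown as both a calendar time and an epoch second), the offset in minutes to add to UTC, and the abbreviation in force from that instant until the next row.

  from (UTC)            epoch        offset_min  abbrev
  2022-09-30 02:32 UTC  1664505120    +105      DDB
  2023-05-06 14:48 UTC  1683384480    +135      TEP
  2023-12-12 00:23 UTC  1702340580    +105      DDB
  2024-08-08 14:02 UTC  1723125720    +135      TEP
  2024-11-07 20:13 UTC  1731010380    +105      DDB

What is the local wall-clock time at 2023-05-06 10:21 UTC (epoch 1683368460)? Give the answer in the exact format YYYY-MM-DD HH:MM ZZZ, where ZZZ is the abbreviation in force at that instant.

Query: 2023-05-06 10:21 UTC
Rule 1/5 (DDB, +01:45): 2022-09-30 02:32 UTC ≤ query < 2023-05-06 14:48 UTC
10·60 + 21 + 105 = 726 min
726 = 0·1440 + 726; 726 = 12·60 + 6 → 12:06, same day
→ 2023-05-06 12:06 DDB

2023-05-06 12:06 DDB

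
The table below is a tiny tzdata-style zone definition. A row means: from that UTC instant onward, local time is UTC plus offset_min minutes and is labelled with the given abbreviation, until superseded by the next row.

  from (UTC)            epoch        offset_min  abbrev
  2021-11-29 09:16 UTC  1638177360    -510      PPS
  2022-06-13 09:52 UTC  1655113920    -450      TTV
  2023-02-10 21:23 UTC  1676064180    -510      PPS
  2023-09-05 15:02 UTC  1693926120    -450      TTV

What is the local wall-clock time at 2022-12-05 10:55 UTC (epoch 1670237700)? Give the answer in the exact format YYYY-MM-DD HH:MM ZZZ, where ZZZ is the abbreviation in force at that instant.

Query: 2022-12-05 10:55 UTC
Rule 2/4 (TTV, -07:30): 2022-06-13 09:52 UTC ≤ query < 2023-02-10 21:23 UTC
10·60 + 55 - 450 = 205 min
205 = 0·1440 + 205; 205 = 3·60 + 25 → 03:25, same day
→ 2022-12-05 03:25 TTV

2022-12-05 03:25 TTV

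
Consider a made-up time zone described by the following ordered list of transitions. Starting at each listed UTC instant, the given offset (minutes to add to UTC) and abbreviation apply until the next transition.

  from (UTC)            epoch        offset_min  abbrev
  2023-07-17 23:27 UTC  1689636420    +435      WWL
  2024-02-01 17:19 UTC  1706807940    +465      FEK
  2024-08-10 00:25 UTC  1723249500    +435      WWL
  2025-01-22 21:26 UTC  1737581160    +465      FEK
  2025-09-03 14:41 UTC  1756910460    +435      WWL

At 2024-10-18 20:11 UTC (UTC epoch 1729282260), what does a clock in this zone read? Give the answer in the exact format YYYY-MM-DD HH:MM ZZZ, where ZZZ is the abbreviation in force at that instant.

2024-10-19 03:26 WWL

Query: 2024-10-18 20:11 UTC
Rule 3/5 (WWL, +07:15): 2024-08-10 00:25 UTC ≤ query < 2025-01-22 21:26 UTC
20·60 + 11 + 435 = 1646 min
1646 = 1·1440 + 206; 206 = 3·60 + 26 → 03:26, 2024-10-18 + 1 day = 2024-10-19
→ 2024-10-19 03:26 WWL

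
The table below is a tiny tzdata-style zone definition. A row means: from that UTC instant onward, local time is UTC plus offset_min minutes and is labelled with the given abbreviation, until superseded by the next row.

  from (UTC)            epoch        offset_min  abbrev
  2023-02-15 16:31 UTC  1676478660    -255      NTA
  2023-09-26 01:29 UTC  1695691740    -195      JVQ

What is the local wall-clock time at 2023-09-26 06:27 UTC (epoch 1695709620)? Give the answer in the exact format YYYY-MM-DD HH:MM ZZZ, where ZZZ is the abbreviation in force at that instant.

Query: 2023-09-26 06:27 UTC
Rule 2/2 (JVQ, -03:15): 2023-09-26 01:29 UTC ≤ query < +∞
6·60 + 27 - 195 = 192 min
192 = 0·1440 + 192; 192 = 3·60 + 12 → 03:12, same day
→ 2023-09-26 03:12 JVQ

2023-09-26 03:12 JVQ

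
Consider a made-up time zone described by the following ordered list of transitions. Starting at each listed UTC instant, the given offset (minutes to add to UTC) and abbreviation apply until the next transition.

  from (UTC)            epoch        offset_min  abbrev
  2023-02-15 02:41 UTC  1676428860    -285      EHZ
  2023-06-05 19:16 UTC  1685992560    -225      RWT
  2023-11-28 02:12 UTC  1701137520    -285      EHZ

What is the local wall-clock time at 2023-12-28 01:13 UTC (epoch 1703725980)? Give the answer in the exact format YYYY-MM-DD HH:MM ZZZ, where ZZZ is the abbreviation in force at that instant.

2023-12-27 20:28 EHZ

Query: 2023-12-28 01:13 UTC
Rule 3/3 (EHZ, -04:45): 2023-11-28 02:12 UTC ≤ query < +∞
1·60 + 13 - 285 = -212 min
-212 = -1·1440 + 1228; 1228 = 20·60 + 28 → 20:28, 2023-12-28 - 1 day = 2023-12-27
→ 2023-12-27 20:28 EHZ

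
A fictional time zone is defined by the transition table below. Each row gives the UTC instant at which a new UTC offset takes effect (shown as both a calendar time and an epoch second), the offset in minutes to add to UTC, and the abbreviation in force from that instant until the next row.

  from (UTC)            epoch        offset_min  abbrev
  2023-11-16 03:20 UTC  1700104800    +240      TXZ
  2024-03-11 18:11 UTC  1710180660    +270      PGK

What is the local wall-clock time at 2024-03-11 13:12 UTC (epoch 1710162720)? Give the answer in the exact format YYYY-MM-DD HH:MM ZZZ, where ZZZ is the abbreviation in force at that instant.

Query: 2024-03-11 13:12 UTC
Rule 1/2 (TXZ, +04:00): 2023-11-16 03:20 UTC ≤ query < 2024-03-11 18:11 UTC
13·60 + 12 + 240 = 1032 min
1032 = 0·1440 + 1032; 1032 = 17·60 + 12 → 17:12, same day
→ 2024-03-11 17:12 TXZ

2024-03-11 17:12 TXZ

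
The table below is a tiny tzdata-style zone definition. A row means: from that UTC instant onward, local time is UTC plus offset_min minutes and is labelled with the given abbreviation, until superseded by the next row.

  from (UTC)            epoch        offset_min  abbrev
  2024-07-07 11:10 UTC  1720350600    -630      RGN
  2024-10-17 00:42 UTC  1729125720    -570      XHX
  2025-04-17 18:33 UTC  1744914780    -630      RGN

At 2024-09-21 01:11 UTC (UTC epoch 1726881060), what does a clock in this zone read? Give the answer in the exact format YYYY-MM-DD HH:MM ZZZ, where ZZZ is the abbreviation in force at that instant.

Query: 2024-09-21 01:11 UTC
Rule 1/3 (RGN, -10:30): 2024-07-07 11:10 UTC ≤ query < 2024-10-17 00:42 UTC
1·60 + 11 - 630 = -559 min
-559 = -1·1440 + 881; 881 = 14·60 + 41 → 14:41, 2024-09-21 - 1 day = 2024-09-20
→ 2024-09-20 14:41 RGN

2024-09-20 14:41 RGN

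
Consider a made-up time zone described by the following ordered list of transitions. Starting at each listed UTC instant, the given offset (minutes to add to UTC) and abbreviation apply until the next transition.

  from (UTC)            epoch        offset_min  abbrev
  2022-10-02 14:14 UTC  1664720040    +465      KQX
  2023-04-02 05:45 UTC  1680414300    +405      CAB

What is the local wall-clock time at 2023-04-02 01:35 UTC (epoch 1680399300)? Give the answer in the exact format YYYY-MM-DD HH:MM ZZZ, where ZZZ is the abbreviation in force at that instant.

Query: 2023-04-02 01:35 UTC
Rule 1/2 (KQX, +07:45): 2022-10-02 14:14 UTC ≤ query < 2023-04-02 05:45 UTC
1·60 + 35 + 465 = 560 min
560 = 0·1440 + 560; 560 = 9·60 + 20 → 09:20, same day
→ 2023-04-02 09:20 KQX

2023-04-02 09:20 KQX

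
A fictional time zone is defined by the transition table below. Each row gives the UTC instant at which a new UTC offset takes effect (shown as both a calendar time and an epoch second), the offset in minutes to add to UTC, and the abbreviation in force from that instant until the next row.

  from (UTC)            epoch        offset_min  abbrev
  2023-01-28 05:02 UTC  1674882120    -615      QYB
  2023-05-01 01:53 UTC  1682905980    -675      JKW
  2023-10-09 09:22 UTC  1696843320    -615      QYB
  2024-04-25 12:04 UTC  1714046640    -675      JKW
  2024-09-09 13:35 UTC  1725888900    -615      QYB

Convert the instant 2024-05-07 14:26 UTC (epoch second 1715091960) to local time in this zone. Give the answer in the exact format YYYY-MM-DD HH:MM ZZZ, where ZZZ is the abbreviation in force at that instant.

Query: 2024-05-07 14:26 UTC
Rule 4/5 (JKW, -11:15): 2024-04-25 12:04 UTC ≤ query < 2024-09-09 13:35 UTC
14·60 + 26 - 675 = 191 min
191 = 0·1440 + 191; 191 = 3·60 + 11 → 03:11, same day
→ 2024-05-07 03:11 JKW

2024-05-07 03:11 JKW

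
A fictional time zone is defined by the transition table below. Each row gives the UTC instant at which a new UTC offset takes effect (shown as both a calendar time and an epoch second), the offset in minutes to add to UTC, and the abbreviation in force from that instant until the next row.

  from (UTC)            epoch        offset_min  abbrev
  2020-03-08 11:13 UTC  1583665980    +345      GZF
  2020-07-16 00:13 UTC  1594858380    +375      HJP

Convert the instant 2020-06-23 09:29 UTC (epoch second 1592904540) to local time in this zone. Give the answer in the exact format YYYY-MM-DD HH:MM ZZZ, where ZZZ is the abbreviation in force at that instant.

Query: 2020-06-23 09:29 UTC
Rule 1/2 (GZF, +05:45): 2020-03-08 11:13 UTC ≤ query < 2020-07-16 00:13 UTC
9·60 + 29 + 345 = 914 min
914 = 0·1440 + 914; 914 = 15·60 + 14 → 15:14, same day
→ 2020-06-23 15:14 GZF

2020-06-23 15:14 GZF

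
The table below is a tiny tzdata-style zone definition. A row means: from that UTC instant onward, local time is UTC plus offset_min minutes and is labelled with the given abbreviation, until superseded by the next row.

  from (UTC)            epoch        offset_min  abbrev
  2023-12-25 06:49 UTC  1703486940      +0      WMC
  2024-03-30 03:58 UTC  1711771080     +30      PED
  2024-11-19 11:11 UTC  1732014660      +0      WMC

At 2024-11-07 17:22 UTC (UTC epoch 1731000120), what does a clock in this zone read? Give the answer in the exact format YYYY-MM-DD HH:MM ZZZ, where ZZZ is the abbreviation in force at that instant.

Query: 2024-11-07 17:22 UTC
Rule 2/3 (PED, +00:30): 2024-03-30 03:58 UTC ≤ query < 2024-11-19 11:11 UTC
17·60 + 22 + 30 = 1072 min
1072 = 0·1440 + 1072; 1072 = 17·60 + 52 → 17:52, same day
→ 2024-11-07 17:52 PED

2024-11-07 17:52 PED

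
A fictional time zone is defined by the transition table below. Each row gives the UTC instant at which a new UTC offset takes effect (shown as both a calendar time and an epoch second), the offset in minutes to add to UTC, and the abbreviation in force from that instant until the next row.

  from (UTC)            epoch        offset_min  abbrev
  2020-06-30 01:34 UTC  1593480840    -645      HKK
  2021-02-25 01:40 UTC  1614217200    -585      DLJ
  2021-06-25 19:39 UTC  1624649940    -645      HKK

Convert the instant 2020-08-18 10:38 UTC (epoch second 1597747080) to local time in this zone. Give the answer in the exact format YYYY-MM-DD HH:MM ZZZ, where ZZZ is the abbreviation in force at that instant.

Query: 2020-08-18 10:38 UTC
Rule 1/3 (HKK, -10:45): 2020-06-30 01:34 UTC ≤ query < 2021-02-25 01:40 UTC
10·60 + 38 - 645 = -7 min
-7 = -1·1440 + 1433; 1433 = 23·60 + 53 → 23:53, 2020-08-18 - 1 day = 2020-08-17
→ 2020-08-17 23:53 HKK

2020-08-17 23:53 HKK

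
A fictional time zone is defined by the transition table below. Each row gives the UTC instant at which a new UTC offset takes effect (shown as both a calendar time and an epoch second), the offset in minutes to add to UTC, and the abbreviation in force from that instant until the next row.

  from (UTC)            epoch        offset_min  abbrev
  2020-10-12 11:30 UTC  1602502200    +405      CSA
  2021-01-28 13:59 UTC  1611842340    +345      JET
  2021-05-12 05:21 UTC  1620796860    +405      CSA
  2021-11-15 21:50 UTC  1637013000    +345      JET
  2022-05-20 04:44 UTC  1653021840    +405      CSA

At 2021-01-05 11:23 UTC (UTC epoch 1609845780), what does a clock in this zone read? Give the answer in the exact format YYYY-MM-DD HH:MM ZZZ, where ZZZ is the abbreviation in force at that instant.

Query: 2021-01-05 11:23 UTC
Rule 1/5 (CSA, +06:45): 2020-10-12 11:30 UTC ≤ query < 2021-01-28 13:59 UTC
11·60 + 23 + 405 = 1088 min
1088 = 0·1440 + 1088; 1088 = 18·60 + 8 → 18:08, same day
→ 2021-01-05 18:08 CSA

2021-01-05 18:08 CSA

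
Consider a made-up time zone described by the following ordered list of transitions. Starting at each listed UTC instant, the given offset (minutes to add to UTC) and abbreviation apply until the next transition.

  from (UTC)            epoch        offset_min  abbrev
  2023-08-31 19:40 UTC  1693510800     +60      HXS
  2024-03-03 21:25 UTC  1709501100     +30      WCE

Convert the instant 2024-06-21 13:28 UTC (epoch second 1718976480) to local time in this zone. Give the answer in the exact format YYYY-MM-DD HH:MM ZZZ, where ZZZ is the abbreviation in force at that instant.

Query: 2024-06-21 13:28 UTC
Rule 2/2 (WCE, +00:30): 2024-03-03 21:25 UTC ≤ query < +∞
13·60 + 28 + 30 = 838 min
838 = 0·1440 + 838; 838 = 13·60 + 58 → 13:58, same day
→ 2024-06-21 13:58 WCE

2024-06-21 13:58 WCE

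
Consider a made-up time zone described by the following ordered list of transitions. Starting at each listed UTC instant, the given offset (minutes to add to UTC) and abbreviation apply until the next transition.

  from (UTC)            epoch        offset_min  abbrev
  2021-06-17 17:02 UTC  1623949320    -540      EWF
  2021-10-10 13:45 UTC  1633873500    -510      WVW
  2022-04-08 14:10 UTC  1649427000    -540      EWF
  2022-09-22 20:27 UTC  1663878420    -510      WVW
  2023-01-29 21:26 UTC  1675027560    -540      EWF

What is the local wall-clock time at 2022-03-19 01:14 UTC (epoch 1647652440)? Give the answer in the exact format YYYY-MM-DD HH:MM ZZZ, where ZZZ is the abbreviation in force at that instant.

Query: 2022-03-19 01:14 UTC
Rule 2/5 (WVW, -08:30): 2021-10-10 13:45 UTC ≤ query < 2022-04-08 14:10 UTC
1·60 + 14 - 510 = -436 min
-436 = -1·1440 + 1004; 1004 = 16·60 + 44 → 16:44, 2022-03-19 - 1 day = 2022-03-18
→ 2022-03-18 16:44 WVW

2022-03-18 16:44 WVW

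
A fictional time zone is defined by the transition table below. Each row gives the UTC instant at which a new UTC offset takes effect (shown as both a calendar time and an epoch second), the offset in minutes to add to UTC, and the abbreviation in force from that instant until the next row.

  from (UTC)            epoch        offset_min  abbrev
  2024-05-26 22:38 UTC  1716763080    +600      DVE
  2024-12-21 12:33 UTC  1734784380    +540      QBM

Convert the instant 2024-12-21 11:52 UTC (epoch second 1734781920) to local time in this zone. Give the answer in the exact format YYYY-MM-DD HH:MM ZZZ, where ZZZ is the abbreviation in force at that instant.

Query: 2024-12-21 11:52 UTC
Rule 1/2 (DVE, +10:00): 2024-05-26 22:38 UTC ≤ query < 2024-12-21 12:33 UTC
11·60 + 52 + 600 = 1312 min
1312 = 0·1440 + 1312; 1312 = 21·60 + 52 → 21:52, same day
→ 2024-12-21 21:52 DVE

2024-12-21 21:52 DVE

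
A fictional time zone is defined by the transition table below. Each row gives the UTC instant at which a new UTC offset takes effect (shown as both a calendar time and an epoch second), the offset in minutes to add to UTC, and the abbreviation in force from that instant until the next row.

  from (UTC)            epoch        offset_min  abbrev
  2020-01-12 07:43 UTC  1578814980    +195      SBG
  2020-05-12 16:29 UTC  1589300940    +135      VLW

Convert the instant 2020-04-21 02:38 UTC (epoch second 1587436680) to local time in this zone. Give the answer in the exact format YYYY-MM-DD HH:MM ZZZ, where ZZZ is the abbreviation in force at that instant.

Query: 2020-04-21 02:38 UTC
Rule 1/2 (SBG, +03:15): 2020-01-12 07:43 UTC ≤ query < 2020-05-12 16:29 UTC
2·60 + 38 + 195 = 353 min
353 = 0·1440 + 353; 353 = 5·60 + 53 → 05:53, same day
→ 2020-04-21 05:53 SBG

2020-04-21 05:53 SBG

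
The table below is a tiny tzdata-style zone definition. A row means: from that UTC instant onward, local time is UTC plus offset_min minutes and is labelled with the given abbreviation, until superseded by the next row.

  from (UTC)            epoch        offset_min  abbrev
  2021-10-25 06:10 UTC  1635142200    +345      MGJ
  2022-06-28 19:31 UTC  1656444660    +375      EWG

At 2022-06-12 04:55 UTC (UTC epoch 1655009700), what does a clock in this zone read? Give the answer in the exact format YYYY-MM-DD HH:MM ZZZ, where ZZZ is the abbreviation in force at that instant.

2022-06-12 10:40 MGJ

Query: 2022-06-12 04:55 UTC
Rule 1/2 (MGJ, +05:45): 2021-10-25 06:10 UTC ≤ query < 2022-06-28 19:31 UTC
4·60 + 55 + 345 = 640 min
640 = 0·1440 + 640; 640 = 10·60 + 40 → 10:40, same day
→ 2022-06-12 10:40 MGJ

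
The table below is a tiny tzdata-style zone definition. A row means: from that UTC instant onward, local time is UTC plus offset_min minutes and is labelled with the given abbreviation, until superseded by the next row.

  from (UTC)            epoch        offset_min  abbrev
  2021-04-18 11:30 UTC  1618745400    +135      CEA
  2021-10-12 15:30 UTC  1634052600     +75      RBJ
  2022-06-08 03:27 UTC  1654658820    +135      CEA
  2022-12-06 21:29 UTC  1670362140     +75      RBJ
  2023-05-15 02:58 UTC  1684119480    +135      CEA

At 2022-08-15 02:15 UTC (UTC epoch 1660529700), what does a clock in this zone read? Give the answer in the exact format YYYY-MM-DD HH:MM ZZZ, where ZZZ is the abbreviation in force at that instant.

Query: 2022-08-15 02:15 UTC
Rule 3/5 (CEA, +02:15): 2022-06-08 03:27 UTC ≤ query < 2022-12-06 21:29 UTC
2·60 + 15 + 135 = 270 min
270 = 0·1440 + 270; 270 = 4·60 + 30 → 04:30, same day
→ 2022-08-15 04:30 CEA

2022-08-15 04:30 CEA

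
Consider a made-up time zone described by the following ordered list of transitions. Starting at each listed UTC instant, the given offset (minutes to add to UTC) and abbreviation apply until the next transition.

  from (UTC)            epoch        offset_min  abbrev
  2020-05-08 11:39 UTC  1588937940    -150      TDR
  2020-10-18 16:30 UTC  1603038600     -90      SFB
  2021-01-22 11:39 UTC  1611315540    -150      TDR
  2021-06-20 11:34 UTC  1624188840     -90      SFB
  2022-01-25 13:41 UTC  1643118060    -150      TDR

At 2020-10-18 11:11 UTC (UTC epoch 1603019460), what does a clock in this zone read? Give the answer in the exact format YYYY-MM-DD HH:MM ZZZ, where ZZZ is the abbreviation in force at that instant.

2020-10-18 08:41 TDR

Query: 2020-10-18 11:11 UTC
Rule 1/5 (TDR, -02:30): 2020-05-08 11:39 UTC ≤ query < 2020-10-18 16:30 UTC
11·60 + 11 - 150 = 521 min
521 = 0·1440 + 521; 521 = 8·60 + 41 → 08:41, same day
→ 2020-10-18 08:41 TDR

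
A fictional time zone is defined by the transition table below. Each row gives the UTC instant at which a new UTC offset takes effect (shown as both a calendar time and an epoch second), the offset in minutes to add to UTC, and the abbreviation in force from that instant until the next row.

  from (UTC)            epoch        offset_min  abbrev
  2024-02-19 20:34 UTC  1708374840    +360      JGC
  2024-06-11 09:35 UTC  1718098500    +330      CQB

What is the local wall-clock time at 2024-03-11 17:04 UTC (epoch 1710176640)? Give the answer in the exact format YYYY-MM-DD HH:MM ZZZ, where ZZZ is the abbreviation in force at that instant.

2024-03-11 23:04 JGC

Query: 2024-03-11 17:04 UTC
Rule 1/2 (JGC, +06:00): 2024-02-19 20:34 UTC ≤ query < 2024-06-11 09:35 UTC
17·60 + 4 + 360 = 1384 min
1384 = 0·1440 + 1384; 1384 = 23·60 + 4 → 23:04, same day
→ 2024-03-11 23:04 JGC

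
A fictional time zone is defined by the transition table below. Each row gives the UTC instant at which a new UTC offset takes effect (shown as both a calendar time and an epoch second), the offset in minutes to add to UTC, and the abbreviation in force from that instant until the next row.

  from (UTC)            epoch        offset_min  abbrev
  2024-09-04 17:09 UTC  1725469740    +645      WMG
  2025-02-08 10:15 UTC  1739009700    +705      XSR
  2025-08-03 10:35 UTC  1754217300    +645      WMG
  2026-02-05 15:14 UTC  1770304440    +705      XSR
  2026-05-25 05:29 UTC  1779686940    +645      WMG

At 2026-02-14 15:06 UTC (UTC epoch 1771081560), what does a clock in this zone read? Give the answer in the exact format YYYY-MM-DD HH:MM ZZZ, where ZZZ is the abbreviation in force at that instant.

2026-02-15 02:51 XSR

Query: 2026-02-14 15:06 UTC
Rule 4/5 (XSR, +11:45): 2026-02-05 15:14 UTC ≤ query < 2026-05-25 05:29 UTC
15·60 + 6 + 705 = 1611 min
1611 = 1·1440 + 171; 171 = 2·60 + 51 → 02:51, 2026-02-14 + 1 day = 2026-02-15
→ 2026-02-15 02:51 XSR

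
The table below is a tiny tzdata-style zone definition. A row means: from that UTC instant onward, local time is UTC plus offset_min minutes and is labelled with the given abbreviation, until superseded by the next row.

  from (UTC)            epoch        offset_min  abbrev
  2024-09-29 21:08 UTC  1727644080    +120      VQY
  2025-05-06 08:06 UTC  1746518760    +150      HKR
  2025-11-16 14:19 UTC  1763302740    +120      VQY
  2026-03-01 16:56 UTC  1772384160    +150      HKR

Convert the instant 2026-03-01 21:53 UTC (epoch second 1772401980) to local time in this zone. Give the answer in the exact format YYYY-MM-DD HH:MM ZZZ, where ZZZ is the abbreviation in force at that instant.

2026-03-02 00:23 HKR

Query: 2026-03-01 21:53 UTC
Rule 4/4 (HKR, +02:30): 2026-03-01 16:56 UTC ≤ query < +∞
21·60 + 53 + 150 = 1463 min
1463 = 1·1440 + 23; 23 = 0·60 + 23 → 00:23, 2026-03-01 + 1 day = 2026-03-02
→ 2026-03-02 00:23 HKR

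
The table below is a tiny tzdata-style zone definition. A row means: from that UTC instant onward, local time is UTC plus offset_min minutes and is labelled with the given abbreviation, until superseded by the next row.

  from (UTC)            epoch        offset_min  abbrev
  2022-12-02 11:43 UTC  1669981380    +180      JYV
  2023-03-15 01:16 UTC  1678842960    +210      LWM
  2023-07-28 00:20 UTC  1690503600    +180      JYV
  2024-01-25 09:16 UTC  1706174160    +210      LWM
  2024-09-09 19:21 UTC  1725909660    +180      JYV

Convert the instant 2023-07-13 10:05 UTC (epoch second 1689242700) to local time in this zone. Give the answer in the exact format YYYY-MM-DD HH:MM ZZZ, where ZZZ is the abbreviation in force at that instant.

Query: 2023-07-13 10:05 UTC
Rule 2/5 (LWM, +03:30): 2023-03-15 01:16 UTC ≤ query < 2023-07-28 00:20 UTC
10·60 + 5 + 210 = 815 min
815 = 0·1440 + 815; 815 = 13·60 + 35 → 13:35, same day
→ 2023-07-13 13:35 LWM

2023-07-13 13:35 LWM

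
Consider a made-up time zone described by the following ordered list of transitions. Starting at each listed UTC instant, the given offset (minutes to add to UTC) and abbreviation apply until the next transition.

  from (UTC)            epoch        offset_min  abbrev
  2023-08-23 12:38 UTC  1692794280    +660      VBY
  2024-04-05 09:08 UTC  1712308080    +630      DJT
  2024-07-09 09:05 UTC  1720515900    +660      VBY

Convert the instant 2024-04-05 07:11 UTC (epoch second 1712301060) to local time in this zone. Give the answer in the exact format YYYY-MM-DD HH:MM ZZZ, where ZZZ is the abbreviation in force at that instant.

Query: 2024-04-05 07:11 UTC
Rule 1/3 (VBY, +11:00): 2023-08-23 12:38 UTC ≤ query < 2024-04-05 09:08 UTC
7·60 + 11 + 660 = 1091 min
1091 = 0·1440 + 1091; 1091 = 18·60 + 11 → 18:11, same day
→ 2024-04-05 18:11 VBY

2024-04-05 18:11 VBY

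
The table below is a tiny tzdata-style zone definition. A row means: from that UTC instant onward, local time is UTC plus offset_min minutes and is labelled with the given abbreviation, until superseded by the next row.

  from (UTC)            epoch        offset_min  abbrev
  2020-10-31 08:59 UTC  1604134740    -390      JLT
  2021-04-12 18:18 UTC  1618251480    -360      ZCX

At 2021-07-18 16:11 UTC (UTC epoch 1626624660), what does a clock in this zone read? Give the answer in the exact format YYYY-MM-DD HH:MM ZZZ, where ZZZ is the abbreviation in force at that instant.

2021-07-18 10:11 ZCX

Query: 2021-07-18 16:11 UTC
Rule 2/2 (ZCX, -06:00): 2021-04-12 18:18 UTC ≤ query < +∞
16·60 + 11 - 360 = 611 min
611 = 0·1440 + 611; 611 = 10·60 + 11 → 10:11, same day
→ 2021-07-18 10:11 ZCX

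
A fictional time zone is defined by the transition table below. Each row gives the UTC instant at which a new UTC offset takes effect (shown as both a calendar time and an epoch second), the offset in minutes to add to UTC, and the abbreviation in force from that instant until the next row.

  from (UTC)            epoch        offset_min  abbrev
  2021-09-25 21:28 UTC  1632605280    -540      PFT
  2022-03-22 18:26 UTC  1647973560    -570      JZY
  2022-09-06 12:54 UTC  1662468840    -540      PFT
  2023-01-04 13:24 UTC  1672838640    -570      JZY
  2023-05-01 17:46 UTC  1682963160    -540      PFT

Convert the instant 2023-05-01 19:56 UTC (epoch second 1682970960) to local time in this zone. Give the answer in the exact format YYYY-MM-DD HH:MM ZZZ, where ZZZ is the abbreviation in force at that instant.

Query: 2023-05-01 19:56 UTC
Rule 5/5 (PFT, -09:00): 2023-05-01 17:46 UTC ≤ query < +∞
19·60 + 56 - 540 = 656 min
656 = 0·1440 + 656; 656 = 10·60 + 56 → 10:56, same day
→ 2023-05-01 10:56 PFT

2023-05-01 10:56 PFT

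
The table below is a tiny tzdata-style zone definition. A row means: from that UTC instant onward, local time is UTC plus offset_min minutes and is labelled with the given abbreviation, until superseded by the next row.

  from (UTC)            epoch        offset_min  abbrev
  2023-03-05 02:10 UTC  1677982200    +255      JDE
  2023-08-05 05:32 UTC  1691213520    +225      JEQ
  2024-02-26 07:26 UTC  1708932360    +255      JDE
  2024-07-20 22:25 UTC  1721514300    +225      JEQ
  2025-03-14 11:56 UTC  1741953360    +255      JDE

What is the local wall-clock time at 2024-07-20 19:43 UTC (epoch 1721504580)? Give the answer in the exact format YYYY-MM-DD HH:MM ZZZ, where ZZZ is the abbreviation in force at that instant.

Query: 2024-07-20 19:43 UTC
Rule 3/5 (JDE, +04:15): 2024-02-26 07:26 UTC ≤ query < 2024-07-20 22:25 UTC
19·60 + 43 + 255 = 1438 min
1438 = 0·1440 + 1438; 1438 = 23·60 + 58 → 23:58, same day
→ 2024-07-20 23:58 JDE

2024-07-20 23:58 JDE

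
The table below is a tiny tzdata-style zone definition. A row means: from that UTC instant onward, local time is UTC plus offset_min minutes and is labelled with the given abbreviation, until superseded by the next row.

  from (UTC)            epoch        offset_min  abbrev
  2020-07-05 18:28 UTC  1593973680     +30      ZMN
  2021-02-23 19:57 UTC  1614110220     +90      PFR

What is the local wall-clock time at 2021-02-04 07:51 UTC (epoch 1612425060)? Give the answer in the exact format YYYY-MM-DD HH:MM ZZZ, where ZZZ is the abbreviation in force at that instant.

2021-02-04 08:21 ZMN

Query: 2021-02-04 07:51 UTC
Rule 1/2 (ZMN, +00:30): 2020-07-05 18:28 UTC ≤ query < 2021-02-23 19:57 UTC
7·60 + 51 + 30 = 501 min
501 = 0·1440 + 501; 501 = 8·60 + 21 → 08:21, same day
→ 2021-02-04 08:21 ZMN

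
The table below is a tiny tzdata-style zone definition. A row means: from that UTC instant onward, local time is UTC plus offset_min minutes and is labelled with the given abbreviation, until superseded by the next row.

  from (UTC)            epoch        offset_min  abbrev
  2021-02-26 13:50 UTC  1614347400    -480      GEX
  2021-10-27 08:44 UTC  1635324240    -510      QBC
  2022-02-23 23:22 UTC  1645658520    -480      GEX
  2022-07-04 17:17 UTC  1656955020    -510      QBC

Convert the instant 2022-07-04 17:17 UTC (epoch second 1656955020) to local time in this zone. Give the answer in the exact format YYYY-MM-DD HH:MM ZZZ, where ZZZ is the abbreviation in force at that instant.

2022-07-04 08:47 QBC

Query: 2022-07-04 17:17 UTC
Rule 4/4 (QBC, -08:30): 2022-07-04 17:17 UTC ≤ query < +∞
17·60 + 17 - 510 = 527 min
527 = 0·1440 + 527; 527 = 8·60 + 47 → 08:47, same day
→ 2022-07-04 08:47 QBC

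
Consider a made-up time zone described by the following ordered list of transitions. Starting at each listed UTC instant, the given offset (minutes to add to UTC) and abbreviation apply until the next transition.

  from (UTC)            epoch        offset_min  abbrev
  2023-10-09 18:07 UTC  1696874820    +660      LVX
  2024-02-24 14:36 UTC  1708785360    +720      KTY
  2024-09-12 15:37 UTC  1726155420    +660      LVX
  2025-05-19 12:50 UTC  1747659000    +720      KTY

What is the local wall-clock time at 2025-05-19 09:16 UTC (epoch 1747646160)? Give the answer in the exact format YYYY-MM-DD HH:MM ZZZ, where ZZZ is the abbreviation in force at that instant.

2025-05-19 20:16 LVX

Query: 2025-05-19 09:16 UTC
Rule 3/4 (LVX, +11:00): 2024-09-12 15:37 UTC ≤ query < 2025-05-19 12:50 UTC
9·60 + 16 + 660 = 1216 min
1216 = 0·1440 + 1216; 1216 = 20·60 + 16 → 20:16, same day
→ 2025-05-19 20:16 LVX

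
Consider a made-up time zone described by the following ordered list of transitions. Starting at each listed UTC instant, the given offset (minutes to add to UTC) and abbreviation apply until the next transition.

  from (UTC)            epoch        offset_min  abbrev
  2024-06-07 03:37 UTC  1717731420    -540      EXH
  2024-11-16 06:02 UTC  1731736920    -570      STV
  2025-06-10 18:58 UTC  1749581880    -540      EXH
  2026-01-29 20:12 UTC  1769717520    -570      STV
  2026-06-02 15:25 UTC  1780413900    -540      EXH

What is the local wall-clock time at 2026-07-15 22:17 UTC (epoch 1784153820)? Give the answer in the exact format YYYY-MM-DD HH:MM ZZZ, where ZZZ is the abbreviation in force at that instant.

2026-07-15 13:17 EXH

Query: 2026-07-15 22:17 UTC
Rule 5/5 (EXH, -09:00): 2026-06-02 15:25 UTC ≤ query < +∞
22·60 + 17 - 540 = 797 min
797 = 0·1440 + 797; 797 = 13·60 + 17 → 13:17, same day
→ 2026-07-15 13:17 EXH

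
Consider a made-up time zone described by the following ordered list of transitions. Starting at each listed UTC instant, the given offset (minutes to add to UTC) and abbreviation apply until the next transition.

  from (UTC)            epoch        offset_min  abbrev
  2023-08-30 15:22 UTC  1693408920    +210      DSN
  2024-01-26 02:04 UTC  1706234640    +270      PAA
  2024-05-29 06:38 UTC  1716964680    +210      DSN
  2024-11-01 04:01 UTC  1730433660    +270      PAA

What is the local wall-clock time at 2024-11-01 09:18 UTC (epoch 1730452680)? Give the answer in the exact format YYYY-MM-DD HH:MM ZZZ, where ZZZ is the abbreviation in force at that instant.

Query: 2024-11-01 09:18 UTC
Rule 4/4 (PAA, +04:30): 2024-11-01 04:01 UTC ≤ query < +∞
9·60 + 18 + 270 = 828 min
828 = 0·1440 + 828; 828 = 13·60 + 48 → 13:48, same day
→ 2024-11-01 13:48 PAA

2024-11-01 13:48 PAA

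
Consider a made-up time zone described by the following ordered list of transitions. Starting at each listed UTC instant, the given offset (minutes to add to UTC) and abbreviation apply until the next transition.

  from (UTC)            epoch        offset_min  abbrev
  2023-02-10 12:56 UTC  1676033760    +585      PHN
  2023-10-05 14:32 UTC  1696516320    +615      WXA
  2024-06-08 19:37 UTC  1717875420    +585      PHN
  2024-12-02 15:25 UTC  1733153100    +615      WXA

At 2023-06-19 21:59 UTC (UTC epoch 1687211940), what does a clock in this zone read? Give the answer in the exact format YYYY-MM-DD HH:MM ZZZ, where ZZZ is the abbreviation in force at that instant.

Query: 2023-06-19 21:59 UTC
Rule 1/4 (PHN, +09:45): 2023-02-10 12:56 UTC ≤ query < 2023-10-05 14:32 UTC
21·60 + 59 + 585 = 1904 min
1904 = 1·1440 + 464; 464 = 7·60 + 44 → 07:44, 2023-06-19 + 1 day = 2023-06-20
→ 2023-06-20 07:44 PHN

2023-06-20 07:44 PHN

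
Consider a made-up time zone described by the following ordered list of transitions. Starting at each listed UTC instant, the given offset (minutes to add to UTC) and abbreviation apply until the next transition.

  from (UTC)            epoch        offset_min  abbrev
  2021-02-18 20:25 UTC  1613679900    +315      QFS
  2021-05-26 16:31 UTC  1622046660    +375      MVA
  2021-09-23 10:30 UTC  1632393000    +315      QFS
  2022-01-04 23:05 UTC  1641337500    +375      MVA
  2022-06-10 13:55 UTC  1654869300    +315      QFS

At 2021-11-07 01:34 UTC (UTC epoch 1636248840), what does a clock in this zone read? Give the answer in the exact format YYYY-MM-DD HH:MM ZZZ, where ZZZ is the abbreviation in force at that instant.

Query: 2021-11-07 01:34 UTC
Rule 3/5 (QFS, +05:15): 2021-09-23 10:30 UTC ≤ query < 2022-01-04 23:05 UTC
1·60 + 34 + 315 = 409 min
409 = 0·1440 + 409; 409 = 6·60 + 49 → 06:49, same day
→ 2021-11-07 06:49 QFS

2021-11-07 06:49 QFS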